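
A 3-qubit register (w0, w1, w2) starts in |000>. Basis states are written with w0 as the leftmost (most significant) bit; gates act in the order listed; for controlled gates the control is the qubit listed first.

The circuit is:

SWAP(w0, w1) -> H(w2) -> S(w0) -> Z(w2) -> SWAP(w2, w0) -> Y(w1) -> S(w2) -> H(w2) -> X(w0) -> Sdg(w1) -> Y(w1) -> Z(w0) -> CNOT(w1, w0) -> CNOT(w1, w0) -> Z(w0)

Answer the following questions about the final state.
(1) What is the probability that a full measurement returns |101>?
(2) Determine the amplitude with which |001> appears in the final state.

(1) The probability of measuring |101> is 1/4. Key observation: the block from step 12 through step 15 cancels to the identity and can be dropped.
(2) The final state's coefficient on |001> equals I/2.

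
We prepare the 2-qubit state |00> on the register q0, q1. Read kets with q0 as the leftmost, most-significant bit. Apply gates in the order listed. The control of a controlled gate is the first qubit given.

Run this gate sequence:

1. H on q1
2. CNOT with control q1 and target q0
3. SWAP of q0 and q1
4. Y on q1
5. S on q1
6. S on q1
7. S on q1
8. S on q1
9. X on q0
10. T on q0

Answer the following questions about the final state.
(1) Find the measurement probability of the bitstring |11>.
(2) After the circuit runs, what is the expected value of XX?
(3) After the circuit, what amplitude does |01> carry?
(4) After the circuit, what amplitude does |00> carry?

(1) Outcome |11> occurs with probability 1/2. Key observation: the block from step 5 through step 8 cancels to the identity and can be dropped.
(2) In the final state, XX has expectation -sqrt(2)/2.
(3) The final state's coefficient on |01> equals 0.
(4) |00> carries amplitude -sqrt(2)*I/2 in the final state.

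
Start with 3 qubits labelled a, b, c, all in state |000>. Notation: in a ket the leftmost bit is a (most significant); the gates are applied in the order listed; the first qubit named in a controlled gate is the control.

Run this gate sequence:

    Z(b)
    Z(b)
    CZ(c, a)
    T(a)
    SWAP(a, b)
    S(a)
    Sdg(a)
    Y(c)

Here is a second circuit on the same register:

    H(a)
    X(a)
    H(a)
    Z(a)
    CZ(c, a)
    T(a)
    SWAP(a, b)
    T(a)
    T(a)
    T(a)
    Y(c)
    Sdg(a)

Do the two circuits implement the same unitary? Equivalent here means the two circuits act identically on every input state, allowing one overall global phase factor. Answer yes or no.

No: there is an input state on which the two circuits produce genuinely different outputs (not merely differing by a phase).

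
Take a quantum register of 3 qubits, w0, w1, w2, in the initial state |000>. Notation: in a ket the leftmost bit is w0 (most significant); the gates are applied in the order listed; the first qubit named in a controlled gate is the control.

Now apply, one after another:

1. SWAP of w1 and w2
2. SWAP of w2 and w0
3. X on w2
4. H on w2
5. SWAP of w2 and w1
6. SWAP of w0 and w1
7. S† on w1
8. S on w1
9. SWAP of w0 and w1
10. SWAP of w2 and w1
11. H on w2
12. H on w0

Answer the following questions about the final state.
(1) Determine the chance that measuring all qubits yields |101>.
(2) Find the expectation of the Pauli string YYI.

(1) A full measurement returns |101> with probability 1/2. Key observation: gates 4-11 undo each other exactly, leaving only the rest of the circuit to track.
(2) In the final state, YYI has expectation 0.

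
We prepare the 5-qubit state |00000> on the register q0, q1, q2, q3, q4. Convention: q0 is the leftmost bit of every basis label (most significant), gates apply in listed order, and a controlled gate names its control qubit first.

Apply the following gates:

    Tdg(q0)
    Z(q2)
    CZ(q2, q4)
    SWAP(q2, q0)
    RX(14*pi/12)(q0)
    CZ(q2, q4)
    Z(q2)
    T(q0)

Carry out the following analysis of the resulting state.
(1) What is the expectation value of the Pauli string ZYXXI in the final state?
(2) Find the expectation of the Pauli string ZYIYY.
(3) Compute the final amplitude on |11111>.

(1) In the final state, ZYXXI has expectation 0.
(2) In the final state, ZYIYY has expectation 0.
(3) |11111> carries amplitude 0 in the final state.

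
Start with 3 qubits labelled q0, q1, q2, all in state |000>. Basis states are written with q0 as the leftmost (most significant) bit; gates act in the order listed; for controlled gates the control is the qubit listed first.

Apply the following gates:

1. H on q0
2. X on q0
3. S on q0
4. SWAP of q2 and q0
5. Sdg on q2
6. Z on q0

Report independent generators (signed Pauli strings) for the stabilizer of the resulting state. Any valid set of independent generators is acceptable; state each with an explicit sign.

The final state is stabilized by the group generated by +IIX, +ZII, +IZI; other independent generating sets are equally valid.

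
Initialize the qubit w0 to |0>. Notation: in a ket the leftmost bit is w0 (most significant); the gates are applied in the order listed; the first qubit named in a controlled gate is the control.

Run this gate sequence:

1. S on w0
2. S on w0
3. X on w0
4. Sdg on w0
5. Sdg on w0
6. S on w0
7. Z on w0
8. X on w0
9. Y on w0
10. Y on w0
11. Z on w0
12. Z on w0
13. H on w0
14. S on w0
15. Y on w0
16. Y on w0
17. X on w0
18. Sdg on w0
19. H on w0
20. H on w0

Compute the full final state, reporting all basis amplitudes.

The final amplitudes are -sqrt(2)/2 on |0>, sqrt(2)/2 on |1>.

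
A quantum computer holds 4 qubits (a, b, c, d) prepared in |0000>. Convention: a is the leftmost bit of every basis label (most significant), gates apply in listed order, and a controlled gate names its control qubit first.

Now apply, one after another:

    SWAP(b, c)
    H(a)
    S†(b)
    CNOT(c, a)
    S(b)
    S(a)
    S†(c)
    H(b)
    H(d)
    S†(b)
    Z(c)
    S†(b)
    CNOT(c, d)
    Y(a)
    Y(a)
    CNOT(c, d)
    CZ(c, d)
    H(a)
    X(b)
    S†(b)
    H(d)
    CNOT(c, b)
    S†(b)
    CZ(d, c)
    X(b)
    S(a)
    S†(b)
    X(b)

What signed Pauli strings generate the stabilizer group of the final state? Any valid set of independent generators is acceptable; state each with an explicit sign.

The final state is stabilized by the group generated by +XIII, +IYII, +IIZI, +IIIZ; other independent generating sets are equally valid.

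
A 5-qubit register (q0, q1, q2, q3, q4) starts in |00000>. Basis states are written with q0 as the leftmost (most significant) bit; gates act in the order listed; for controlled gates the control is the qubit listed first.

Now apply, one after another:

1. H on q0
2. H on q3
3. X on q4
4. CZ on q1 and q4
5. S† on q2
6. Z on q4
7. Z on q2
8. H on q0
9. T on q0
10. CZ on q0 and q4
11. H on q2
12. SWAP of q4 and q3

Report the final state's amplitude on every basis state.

The final amplitudes are -1/2 on |00010>, -1/2 on |00011>, -1/2 on |00110>, -1/2 on |00111>, and 0 on every other basis state.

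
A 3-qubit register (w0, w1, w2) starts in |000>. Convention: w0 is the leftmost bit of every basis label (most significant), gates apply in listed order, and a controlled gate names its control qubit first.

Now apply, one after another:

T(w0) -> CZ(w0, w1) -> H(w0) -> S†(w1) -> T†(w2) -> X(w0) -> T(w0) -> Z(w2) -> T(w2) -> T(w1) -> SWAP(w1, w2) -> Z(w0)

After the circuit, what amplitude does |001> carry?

|001> carries amplitude 0 in the final state.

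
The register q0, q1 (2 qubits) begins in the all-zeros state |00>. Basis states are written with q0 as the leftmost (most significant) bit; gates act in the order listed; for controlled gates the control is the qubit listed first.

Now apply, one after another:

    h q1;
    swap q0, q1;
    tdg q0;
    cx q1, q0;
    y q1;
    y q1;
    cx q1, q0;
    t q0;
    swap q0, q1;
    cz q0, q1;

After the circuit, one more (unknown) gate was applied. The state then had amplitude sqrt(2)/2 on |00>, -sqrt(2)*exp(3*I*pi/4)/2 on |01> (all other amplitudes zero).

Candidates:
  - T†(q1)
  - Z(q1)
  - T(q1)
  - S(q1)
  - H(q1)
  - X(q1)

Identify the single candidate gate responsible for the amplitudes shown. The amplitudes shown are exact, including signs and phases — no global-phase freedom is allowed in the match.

It was T†(q1) that produced the state shown.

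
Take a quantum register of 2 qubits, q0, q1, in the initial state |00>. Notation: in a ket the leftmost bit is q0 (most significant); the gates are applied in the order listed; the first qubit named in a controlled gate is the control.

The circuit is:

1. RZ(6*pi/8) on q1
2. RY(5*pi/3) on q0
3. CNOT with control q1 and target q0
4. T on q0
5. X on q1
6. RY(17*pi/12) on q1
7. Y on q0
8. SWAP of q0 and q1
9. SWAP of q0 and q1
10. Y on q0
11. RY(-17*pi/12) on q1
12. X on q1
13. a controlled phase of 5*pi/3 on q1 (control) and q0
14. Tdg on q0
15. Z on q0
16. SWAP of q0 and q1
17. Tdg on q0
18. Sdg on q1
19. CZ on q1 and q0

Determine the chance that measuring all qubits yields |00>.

A full measurement returns |00> with probability 3/4. Key observation: steps 5-12 multiply out to the identity, so the circuit reduces to the remaining gates.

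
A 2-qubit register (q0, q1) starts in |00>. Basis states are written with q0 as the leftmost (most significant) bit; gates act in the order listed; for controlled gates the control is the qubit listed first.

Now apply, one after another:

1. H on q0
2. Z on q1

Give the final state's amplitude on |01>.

|01> carries amplitude 0 in the final state.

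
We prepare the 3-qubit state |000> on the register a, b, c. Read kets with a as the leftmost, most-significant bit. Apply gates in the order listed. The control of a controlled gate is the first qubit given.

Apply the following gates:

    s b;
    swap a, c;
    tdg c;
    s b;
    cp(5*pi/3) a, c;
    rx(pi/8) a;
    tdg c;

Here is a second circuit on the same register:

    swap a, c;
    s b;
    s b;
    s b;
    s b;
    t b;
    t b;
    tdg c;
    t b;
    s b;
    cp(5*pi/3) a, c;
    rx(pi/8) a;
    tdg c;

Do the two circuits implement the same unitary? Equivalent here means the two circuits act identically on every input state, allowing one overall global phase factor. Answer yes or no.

No: there is an input state on which the two circuits produce genuinely different outputs (not merely differing by a phase).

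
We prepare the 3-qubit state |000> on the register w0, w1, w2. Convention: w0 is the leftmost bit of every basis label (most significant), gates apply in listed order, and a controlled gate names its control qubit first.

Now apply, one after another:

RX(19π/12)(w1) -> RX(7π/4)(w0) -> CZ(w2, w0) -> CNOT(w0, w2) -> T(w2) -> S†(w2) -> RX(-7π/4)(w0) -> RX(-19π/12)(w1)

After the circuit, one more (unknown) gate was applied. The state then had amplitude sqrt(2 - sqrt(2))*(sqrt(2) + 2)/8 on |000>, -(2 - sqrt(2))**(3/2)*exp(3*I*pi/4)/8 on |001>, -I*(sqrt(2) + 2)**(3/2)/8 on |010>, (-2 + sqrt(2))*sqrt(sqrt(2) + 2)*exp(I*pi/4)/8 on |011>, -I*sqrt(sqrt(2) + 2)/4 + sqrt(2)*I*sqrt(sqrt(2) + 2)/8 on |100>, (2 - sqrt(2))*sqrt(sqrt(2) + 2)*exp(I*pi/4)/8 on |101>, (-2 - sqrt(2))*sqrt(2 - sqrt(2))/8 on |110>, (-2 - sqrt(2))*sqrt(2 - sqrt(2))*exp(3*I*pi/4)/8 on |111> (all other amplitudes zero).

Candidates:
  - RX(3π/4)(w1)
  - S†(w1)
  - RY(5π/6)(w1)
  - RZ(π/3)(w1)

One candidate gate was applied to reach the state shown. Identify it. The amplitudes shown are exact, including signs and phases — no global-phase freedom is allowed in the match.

The unique candidate consistent with the amplitudes is RX(3π/4)(w1).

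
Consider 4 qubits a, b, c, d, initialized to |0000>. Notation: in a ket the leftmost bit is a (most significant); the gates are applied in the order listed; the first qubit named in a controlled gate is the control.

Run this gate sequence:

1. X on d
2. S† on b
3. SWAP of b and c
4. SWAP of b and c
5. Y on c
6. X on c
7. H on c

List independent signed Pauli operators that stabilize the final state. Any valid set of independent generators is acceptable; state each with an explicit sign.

The stabilizer group can be generated by +IIXI, +ZIII, +IZII, -IIIZ, among other valid generating sets.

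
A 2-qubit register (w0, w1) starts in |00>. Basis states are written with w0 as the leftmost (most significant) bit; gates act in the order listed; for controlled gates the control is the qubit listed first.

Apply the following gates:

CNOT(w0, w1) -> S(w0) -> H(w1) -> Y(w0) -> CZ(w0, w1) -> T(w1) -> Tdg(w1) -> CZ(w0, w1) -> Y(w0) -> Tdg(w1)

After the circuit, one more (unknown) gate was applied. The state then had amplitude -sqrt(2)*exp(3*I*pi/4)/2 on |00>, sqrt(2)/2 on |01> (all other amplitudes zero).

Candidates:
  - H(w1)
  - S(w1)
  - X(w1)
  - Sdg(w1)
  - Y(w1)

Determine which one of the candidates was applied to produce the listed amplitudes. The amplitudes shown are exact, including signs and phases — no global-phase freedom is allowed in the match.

The applied gate was X(w1). Key observation: gates 4-9 undo each other exactly, leaving only the rest of the circuit to track.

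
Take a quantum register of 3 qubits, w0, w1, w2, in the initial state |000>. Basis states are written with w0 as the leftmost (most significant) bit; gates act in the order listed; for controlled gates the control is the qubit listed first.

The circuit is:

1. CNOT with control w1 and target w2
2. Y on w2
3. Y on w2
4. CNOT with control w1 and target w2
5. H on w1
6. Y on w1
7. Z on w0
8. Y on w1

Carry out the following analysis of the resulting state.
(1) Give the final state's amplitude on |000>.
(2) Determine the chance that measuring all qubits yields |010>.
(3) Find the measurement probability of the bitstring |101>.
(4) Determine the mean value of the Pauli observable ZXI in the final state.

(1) The amplitude on |000> is sqrt(2)/2. Key observation: steps 1-4 multiply out to the identity, so the circuit reduces to the remaining gates.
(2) The probability of measuring |010> is 1/2.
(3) A full measurement returns |101> with probability 0.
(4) In the final state, ZXI has expectation 1.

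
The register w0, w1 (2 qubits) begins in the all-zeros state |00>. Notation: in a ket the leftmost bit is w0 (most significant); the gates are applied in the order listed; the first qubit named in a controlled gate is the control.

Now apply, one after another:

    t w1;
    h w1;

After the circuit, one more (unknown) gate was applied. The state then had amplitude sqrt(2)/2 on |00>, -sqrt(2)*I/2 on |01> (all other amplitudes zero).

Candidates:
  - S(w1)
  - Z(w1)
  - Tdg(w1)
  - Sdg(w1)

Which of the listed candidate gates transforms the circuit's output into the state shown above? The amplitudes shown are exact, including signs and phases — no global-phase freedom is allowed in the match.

It was Sdg(w1) that produced the state shown.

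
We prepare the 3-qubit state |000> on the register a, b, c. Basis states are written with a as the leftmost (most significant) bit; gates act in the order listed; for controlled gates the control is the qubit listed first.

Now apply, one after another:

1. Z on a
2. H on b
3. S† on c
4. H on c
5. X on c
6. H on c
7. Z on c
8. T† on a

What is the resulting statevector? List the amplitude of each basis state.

After the circuit, the state carries amplitude sqrt(2)/2 on |000>, sqrt(2)/2 on |010>, and 0 on every other basis state. Key observation: steps 4-7 multiply out to the identity, so the circuit reduces to the remaining gates.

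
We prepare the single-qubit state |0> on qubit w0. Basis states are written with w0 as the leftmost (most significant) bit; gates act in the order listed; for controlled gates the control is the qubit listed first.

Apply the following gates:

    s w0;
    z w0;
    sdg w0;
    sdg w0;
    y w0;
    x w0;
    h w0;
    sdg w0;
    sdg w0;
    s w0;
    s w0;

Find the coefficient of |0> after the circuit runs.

The amplitude on |0> is sqrt(2)*I/2. Key observation: the block from step 8 through step 11 cancels to the identity and can be dropped.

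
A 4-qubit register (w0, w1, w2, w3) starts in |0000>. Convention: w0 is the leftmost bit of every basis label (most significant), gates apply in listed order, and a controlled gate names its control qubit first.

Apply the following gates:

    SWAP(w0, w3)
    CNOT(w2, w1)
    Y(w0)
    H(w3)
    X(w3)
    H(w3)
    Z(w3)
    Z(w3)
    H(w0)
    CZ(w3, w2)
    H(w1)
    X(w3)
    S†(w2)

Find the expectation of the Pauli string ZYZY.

The observable ZYZY averages to 0. Key observation: gates 4-7 undo each other exactly, leaving only the rest of the circuit to track.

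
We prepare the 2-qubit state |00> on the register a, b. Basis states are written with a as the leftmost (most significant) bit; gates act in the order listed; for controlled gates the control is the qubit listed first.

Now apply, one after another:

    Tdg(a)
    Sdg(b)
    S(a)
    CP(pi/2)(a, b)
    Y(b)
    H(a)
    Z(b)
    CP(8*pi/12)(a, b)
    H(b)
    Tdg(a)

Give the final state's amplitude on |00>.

The final state's coefficient on |00> equals -I/2.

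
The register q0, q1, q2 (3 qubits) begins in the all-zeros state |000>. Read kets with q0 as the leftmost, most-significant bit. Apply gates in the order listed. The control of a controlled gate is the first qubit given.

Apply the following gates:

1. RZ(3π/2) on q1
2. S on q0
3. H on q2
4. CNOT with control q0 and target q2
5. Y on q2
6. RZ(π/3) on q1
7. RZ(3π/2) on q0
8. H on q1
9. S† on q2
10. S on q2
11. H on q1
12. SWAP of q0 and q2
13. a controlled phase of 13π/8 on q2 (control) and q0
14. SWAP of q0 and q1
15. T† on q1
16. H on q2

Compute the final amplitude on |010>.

The final state's coefficient on |010> equals exp(7*I*pi/12)/2.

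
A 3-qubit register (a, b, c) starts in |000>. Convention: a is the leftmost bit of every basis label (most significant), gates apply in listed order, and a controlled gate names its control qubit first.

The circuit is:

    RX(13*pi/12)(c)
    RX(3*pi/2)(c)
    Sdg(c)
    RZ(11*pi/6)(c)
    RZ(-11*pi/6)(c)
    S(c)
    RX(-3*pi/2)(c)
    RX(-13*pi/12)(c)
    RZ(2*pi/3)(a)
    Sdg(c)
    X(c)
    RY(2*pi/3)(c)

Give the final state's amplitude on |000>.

The final state's coefficient on |000> equals sqrt(3)*exp(2*I*pi/3)/2. Key observation: gates 1-8 undo each other exactly, leaving only the rest of the circuit to track.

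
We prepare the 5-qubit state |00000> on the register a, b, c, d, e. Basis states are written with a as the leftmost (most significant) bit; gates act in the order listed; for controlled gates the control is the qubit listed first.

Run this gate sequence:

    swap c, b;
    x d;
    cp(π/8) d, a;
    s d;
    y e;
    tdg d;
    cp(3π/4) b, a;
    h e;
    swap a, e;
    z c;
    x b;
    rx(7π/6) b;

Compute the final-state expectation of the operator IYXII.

The expectation value of IYXII is 0.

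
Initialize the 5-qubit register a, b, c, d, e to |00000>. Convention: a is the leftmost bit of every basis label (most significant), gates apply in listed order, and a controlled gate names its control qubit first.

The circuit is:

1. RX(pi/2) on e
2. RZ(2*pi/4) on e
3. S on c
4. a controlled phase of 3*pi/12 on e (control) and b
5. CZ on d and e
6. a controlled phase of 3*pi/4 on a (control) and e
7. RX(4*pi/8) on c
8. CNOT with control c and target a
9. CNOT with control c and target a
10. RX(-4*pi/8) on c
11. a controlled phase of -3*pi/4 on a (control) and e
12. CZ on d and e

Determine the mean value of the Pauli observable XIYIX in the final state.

In the final state, XIYIX has expectation 0. Key observation: gates 5-12 undo each other exactly, leaving only the rest of the circuit to track.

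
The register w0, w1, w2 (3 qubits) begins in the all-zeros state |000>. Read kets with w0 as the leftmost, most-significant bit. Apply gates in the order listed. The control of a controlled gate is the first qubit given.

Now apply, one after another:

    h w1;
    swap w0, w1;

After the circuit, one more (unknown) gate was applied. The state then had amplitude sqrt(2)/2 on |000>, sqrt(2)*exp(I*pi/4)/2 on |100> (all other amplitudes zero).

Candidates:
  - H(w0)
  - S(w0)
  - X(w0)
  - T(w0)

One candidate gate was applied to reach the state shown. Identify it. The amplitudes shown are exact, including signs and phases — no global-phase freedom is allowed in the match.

The unique candidate consistent with the amplitudes is T(w0).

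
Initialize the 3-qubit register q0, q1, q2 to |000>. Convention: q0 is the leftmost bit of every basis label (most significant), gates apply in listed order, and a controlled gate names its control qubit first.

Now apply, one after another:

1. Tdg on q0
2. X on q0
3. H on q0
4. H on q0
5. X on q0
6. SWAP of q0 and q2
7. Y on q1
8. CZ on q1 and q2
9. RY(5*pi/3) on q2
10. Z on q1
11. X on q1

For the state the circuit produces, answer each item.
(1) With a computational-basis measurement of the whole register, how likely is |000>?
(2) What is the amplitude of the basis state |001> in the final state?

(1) A full measurement returns |000> with probability 3/4. Key observation: the block from step 2 through step 5 cancels to the identity and can be dropped.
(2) |001> carries amplitude -I/2 in the final state.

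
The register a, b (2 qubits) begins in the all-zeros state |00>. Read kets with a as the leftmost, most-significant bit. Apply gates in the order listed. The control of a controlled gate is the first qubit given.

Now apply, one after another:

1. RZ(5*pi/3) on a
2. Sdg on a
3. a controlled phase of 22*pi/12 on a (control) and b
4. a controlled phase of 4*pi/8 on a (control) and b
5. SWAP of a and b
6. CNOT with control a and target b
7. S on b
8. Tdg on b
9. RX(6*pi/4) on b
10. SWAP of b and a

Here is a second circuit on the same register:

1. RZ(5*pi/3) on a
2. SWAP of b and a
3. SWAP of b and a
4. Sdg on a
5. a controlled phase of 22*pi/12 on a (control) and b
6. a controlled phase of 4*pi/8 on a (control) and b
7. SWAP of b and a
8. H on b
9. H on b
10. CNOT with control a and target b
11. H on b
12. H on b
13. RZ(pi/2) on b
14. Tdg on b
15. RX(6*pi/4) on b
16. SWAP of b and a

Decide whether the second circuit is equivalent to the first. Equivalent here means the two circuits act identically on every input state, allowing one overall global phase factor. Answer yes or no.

Yes, they are equivalent — the unitaries differ by at most a global phase.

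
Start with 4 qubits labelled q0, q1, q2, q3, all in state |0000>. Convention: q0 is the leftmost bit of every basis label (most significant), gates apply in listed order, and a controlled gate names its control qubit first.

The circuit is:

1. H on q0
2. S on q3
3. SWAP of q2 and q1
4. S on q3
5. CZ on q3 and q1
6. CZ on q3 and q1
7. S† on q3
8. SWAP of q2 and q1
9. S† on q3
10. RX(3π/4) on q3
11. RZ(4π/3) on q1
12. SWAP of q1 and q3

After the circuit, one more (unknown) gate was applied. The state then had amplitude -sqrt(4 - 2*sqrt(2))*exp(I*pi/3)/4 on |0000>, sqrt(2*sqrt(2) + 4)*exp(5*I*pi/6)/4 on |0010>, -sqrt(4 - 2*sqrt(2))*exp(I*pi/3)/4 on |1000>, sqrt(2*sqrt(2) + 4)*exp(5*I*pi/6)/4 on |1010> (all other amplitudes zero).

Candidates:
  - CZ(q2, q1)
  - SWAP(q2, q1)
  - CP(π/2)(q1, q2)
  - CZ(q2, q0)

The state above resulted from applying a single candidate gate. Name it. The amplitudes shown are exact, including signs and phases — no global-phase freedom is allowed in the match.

It was SWAP(q2, q1) that produced the state shown. Key observation: steps 2-9 multiply out to the identity, so the circuit reduces to the remaining gates.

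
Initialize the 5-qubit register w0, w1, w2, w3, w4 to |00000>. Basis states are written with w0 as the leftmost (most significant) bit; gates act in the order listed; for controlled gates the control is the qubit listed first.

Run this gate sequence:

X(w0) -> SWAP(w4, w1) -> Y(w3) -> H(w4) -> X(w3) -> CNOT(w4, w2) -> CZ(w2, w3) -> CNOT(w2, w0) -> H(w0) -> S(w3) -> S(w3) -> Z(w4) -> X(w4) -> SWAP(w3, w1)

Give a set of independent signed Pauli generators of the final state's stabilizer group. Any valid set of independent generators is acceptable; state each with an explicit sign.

The stabilizer group can be generated by +XIIIZ, -ZIXIX, +IZIII, -IIZIZ, +IIIZI, among other valid generating sets.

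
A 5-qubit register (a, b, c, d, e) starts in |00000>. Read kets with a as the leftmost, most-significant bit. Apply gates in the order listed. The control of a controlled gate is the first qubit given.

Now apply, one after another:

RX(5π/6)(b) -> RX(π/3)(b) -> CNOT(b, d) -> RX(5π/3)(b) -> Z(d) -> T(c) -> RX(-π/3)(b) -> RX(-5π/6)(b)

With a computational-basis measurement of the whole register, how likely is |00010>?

A full measurement returns |00010> with probability sqrt(3)/8 + 1/4.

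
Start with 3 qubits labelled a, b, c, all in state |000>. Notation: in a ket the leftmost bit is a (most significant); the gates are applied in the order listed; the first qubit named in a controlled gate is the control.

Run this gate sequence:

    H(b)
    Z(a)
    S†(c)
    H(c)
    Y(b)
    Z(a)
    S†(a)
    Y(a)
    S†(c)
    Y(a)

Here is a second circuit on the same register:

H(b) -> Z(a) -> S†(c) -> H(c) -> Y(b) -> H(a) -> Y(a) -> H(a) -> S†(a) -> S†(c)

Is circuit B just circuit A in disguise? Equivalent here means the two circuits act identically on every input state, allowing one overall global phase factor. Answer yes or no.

No, they are not equivalent — no single phase factor reconciles the two unitaries.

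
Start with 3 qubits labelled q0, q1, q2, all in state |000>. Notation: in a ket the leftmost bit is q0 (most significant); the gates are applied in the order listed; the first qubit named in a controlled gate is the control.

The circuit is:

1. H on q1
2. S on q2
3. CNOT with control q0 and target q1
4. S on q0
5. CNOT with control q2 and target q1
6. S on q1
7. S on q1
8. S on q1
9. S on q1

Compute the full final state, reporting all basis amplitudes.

After the circuit, the state carries amplitude sqrt(2)/2 on |000>, sqrt(2)/2 on |010>, and 0 on every other basis state. Key observation: the block from step 6 through step 9 cancels to the identity and can be dropped.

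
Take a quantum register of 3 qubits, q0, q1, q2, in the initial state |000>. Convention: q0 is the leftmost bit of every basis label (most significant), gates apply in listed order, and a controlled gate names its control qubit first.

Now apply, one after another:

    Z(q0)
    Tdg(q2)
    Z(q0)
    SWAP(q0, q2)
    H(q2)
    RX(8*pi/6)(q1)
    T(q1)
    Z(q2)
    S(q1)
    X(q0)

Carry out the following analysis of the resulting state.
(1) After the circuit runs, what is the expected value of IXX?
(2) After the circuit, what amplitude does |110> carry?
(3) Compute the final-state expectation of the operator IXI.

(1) The expectation value of IXX is sqrt(6)/4.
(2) The final state's coefficient on |110> equals sqrt(6)*exp(I*pi/4)/4.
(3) The expectation value of IXI is -sqrt(6)/4.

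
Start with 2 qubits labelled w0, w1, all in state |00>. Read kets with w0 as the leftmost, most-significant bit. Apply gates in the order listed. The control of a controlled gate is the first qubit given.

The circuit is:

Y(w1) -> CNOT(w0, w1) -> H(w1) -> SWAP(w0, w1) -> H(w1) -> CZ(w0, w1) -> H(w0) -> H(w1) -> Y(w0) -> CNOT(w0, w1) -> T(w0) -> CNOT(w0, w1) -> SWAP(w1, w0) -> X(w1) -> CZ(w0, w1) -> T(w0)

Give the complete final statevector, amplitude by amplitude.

After the circuit, the state carries amplitude -exp(I*pi/4)/2 on |00>, 1/2 on |01>, I/2 on |10>, -exp(I*pi/4)/2 on |11>.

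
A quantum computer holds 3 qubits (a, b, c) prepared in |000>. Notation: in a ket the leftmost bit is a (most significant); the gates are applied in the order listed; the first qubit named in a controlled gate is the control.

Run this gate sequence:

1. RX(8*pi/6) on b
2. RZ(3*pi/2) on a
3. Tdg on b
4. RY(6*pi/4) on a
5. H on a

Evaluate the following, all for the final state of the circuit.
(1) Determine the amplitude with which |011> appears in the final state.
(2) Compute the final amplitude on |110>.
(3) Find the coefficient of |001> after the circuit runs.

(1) The amplitude on |011> is 0.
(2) The final state's coefficient on |110> equals -sqrt(3)*I/2.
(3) |001> carries amplitude 0 in the final state.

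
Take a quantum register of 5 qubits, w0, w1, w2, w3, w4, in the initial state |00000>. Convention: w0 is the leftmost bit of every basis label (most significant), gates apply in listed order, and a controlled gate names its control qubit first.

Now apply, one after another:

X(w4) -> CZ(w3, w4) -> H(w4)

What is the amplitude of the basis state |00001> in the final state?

|00001> carries amplitude -sqrt(2)/2 in the final state.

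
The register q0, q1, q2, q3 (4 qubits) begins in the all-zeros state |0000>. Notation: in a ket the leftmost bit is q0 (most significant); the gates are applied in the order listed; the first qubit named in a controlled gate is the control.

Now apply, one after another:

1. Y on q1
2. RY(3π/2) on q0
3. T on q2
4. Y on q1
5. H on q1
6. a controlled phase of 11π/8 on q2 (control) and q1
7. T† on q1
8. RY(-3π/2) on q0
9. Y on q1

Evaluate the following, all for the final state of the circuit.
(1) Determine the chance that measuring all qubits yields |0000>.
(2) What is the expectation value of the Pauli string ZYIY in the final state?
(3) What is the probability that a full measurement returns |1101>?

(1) Outcome |0000> occurs with probability 1/2.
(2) In the final state, ZYIY has expectation 0.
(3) The probability of measuring |1101> is 0.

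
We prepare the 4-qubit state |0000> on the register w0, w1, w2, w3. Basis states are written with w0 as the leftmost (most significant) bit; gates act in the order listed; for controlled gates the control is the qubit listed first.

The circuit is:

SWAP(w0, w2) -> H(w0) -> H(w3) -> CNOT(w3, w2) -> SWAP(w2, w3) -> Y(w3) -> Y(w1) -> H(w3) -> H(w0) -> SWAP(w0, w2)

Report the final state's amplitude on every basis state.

The resulting statevector has amplitude -1/2 on |0100>, 1/2 on |0101>, 1/2 on |1100>, 1/2 on |1101>, and 0 on every other basis state.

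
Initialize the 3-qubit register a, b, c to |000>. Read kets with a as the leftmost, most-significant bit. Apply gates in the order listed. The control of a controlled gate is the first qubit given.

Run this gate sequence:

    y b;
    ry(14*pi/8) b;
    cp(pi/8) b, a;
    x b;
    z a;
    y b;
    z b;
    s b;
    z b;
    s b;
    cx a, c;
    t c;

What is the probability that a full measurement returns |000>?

Outcome |000> occurs with probability 1/2 - sqrt(2)/4.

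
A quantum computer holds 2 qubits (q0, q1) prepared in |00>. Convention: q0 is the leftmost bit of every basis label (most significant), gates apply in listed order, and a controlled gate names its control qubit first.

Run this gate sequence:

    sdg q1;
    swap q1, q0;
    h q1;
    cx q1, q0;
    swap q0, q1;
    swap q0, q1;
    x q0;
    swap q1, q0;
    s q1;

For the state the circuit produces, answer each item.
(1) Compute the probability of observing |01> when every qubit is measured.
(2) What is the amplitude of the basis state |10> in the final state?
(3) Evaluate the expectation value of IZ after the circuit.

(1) A full measurement returns |01> with probability 1/2.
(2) |10> carries amplitude sqrt(2)/2 in the final state.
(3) The observable IZ averages to 0.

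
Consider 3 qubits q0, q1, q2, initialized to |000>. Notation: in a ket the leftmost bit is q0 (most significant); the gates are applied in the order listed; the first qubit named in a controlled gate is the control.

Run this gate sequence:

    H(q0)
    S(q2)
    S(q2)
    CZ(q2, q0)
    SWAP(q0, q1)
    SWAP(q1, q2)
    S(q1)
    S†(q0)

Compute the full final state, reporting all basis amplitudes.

After the circuit, the state carries amplitude sqrt(2)/2 on |000>, sqrt(2)/2 on |001>, and 0 on every other basis state.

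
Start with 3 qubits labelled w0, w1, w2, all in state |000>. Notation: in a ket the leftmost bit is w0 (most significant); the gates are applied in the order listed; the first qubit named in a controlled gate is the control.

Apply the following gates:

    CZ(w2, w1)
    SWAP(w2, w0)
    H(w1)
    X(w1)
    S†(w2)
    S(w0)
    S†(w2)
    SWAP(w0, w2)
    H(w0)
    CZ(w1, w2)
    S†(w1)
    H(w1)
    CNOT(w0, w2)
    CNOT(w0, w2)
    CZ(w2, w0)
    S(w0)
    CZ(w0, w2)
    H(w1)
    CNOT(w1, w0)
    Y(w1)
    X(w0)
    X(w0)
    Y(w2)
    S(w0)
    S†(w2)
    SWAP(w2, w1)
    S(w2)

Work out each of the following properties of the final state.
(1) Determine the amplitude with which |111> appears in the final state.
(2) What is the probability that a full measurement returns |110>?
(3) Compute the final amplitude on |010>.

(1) The final state's coefficient on |111> equals 1/2. Key observation: the block from step 13 through step 14 cancels to the identity and can be dropped.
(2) The probability of measuring |110> is 1/4.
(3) The final state's coefficient on |010> equals -I/2.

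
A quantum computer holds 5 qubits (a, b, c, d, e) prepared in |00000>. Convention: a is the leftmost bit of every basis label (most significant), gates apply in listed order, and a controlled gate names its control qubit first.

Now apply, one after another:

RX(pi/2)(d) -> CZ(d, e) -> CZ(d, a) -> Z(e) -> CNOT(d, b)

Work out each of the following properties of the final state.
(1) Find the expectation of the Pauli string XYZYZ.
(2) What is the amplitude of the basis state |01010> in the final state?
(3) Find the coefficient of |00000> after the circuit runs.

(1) In the final state, XYZYZ has expectation 0.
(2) The final state's coefficient on |01010> equals -sqrt(2)*I/2.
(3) The final state's coefficient on |00000> equals sqrt(2)/2.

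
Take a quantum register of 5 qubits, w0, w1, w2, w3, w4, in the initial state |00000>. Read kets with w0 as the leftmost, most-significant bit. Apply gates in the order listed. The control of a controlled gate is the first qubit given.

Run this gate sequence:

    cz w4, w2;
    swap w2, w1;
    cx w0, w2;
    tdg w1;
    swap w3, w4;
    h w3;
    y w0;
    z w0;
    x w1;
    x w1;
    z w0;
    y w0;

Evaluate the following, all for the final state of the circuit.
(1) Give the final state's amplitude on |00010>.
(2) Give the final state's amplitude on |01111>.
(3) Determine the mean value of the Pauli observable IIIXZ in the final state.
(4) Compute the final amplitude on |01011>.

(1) The final state's coefficient on |00010> equals sqrt(2)/2. Key observation: steps 7-12 multiply out to the identity, so the circuit reduces to the remaining gates.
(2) The final state's coefficient on |01111> equals 0.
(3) The observable IIIXZ averages to 1.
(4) The amplitude on |01011> is 0.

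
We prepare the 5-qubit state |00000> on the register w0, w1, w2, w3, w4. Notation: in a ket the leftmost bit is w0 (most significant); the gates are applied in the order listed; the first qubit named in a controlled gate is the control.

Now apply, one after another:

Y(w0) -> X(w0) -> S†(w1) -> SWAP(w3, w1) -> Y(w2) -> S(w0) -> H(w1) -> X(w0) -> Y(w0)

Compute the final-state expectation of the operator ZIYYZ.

The expectation value of ZIYYZ is 0.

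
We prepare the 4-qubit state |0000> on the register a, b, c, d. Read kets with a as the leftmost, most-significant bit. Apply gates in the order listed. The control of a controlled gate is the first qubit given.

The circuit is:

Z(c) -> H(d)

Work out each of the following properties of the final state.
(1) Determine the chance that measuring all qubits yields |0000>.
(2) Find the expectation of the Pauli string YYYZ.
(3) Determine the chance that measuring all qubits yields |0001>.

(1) The probability of measuring |0000> is 1/2.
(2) The observable YYYZ averages to 0.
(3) The probability of measuring |0001> is 1/2.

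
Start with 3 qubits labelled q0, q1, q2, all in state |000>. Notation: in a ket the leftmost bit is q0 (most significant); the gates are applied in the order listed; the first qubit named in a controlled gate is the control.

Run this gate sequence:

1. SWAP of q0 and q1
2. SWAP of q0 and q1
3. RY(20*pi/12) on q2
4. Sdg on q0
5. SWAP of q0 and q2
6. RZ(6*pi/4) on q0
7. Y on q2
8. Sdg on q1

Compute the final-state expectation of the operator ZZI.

The observable ZZI averages to 1/2. Key observation: gates 1-2 undo each other exactly, leaving only the rest of the circuit to track.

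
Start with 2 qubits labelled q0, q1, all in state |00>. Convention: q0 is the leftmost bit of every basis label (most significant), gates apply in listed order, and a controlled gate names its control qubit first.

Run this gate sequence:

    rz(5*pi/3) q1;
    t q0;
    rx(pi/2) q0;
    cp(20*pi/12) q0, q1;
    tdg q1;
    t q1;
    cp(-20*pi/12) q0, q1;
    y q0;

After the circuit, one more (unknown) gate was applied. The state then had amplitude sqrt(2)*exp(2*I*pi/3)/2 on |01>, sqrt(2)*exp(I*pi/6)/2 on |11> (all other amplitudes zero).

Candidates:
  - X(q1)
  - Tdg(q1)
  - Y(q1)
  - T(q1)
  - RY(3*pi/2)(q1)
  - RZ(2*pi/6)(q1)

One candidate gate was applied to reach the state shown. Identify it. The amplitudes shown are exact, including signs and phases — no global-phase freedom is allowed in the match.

The applied gate was Y(q1). Key observation: steps 4-7 multiply out to the identity, so the circuit reduces to the remaining gates.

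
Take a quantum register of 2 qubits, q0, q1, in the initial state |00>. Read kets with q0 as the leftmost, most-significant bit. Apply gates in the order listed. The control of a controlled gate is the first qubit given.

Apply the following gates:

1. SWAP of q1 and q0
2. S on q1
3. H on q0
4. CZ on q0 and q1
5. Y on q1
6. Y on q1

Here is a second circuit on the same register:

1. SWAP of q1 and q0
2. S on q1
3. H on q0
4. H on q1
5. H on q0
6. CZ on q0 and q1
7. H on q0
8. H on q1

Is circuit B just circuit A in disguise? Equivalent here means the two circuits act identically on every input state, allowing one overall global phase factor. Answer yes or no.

No — the two circuits implement different unitaries, even allowing a global phase.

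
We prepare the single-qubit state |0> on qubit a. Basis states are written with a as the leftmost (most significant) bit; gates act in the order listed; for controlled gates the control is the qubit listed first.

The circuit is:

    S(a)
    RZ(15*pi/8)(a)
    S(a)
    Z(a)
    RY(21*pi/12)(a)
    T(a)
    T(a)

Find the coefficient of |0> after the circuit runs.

The amplitude on |0> is sqrt(sqrt(2) + 2)*exp(I*pi/16)/2.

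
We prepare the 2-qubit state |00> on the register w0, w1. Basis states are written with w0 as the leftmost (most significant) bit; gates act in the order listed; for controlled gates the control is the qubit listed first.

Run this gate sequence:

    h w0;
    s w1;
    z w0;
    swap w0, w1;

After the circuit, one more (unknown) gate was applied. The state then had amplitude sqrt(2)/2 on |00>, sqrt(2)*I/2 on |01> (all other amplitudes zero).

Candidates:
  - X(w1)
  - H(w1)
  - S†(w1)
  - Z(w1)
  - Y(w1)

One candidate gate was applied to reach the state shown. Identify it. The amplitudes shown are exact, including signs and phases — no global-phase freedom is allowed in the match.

The unique candidate consistent with the amplitudes is S†(w1).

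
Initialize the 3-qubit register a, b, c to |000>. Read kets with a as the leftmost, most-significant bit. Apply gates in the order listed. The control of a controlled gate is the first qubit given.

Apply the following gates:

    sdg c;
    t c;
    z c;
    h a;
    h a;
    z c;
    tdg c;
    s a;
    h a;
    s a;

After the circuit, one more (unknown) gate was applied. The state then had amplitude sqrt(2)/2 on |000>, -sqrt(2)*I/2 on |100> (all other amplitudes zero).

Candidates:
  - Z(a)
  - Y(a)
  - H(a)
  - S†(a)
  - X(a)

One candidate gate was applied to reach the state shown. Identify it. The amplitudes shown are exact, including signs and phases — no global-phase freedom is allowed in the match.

The unique candidate consistent with the amplitudes is Z(a). Key observation: gates 2-7 undo each other exactly, leaving only the rest of the circuit to track.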